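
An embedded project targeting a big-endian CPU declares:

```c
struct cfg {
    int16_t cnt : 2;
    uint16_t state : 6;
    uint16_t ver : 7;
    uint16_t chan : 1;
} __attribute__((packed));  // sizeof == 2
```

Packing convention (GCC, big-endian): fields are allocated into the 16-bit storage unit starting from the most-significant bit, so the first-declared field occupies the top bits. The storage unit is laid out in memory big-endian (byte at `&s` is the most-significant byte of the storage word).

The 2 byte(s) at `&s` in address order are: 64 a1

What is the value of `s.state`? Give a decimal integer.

36

[0]=0x64 [1]=0xa1 (big-endian) → word 0x64a1
cnt:2 @ bit 14 → (0x64a1>>14)&0x3 = 0x1
state:6 @ bit 8 → (0x64a1>>8)&0x3f = 0x24  ←
ver:7 @ bit 1 → (0x64a1>>1)&0x7f = 0x50
chan:1 @ bit 0 → (0x64a1>>0)&0x1 = 0x1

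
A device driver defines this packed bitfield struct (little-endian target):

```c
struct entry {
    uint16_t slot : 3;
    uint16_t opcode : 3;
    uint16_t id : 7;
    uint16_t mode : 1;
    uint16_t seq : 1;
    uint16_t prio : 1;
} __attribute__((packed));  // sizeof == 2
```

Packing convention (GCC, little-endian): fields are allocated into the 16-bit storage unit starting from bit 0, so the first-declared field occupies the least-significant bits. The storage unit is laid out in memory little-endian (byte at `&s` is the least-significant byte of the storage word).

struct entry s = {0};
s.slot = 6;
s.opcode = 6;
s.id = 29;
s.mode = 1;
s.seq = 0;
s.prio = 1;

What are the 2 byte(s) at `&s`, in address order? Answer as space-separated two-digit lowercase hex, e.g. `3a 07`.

[0+:3] slot=6 & 0x7 = 0x6; word=0x0006
[3+:3] opcode=6 & 0x7 = 0x6; word=0x0036
[6+:7] id=29 & 0x7f = 0x1d; word=0x0776
[13+:1] mode=1 & 0x1 = 0x1; word=0x2776
[14+:1] seq=0 & 0x1 = 0x0; word=0x2776
[15+:1] prio=1 & 0x1 = 0x1; word=0xa776
word = 0xa776 → little-endian bytes:
  [0]=0x76  [1]=0xa7

76 a7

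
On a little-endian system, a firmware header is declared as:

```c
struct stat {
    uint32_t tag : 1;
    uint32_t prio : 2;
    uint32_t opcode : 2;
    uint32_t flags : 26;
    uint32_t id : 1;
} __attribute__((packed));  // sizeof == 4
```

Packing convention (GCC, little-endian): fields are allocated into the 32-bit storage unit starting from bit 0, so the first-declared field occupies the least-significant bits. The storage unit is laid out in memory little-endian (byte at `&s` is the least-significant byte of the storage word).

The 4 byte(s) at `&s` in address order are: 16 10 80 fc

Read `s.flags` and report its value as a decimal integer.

65273984

[0]=0x16 [1]=0x10 [2]=0x80 [3]=0xfc (little-endian) → word 0xfc801016
tag [0+:1] = (word>>0) & 0x1 = 0
prio [1+:2] = (word>>1) & 0x3 = 3
opcode [3+:2] = (word>>3) & 0x3 = 2
flags [5+:26] = (word>>5) & 0x3ffffff = 65273984  ←
id [31+:1] = (word>>31) & 0x1 = 1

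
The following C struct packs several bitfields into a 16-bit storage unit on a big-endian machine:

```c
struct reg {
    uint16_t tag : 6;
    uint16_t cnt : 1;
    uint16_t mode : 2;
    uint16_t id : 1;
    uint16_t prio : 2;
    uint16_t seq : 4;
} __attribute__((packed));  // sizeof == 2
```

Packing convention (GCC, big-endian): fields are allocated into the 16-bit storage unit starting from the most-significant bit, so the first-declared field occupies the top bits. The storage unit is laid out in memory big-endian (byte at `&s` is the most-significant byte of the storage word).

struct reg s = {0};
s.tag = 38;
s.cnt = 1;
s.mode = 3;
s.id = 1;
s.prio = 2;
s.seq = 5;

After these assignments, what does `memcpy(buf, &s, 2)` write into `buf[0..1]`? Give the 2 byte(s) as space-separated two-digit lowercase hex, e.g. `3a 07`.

9b e5

[10+:6] tag=38 & 0x3f = 0x26; word=0x9800
[9+:1] cnt=1 & 0x1 = 0x1; word=0x9a00
[7+:2] mode=3 & 0x3 = 0x3; word=0x9b80
[6+:1] id=1 & 0x1 = 0x1; word=0x9bc0
[4+:2] prio=2 & 0x3 = 0x2; word=0x9be0
[0+:4] seq=5 & 0xf = 0x5; word=0x9be5
word = 0x9be5 → big-endian bytes:
  [0]=0x9b  [1]=0xe5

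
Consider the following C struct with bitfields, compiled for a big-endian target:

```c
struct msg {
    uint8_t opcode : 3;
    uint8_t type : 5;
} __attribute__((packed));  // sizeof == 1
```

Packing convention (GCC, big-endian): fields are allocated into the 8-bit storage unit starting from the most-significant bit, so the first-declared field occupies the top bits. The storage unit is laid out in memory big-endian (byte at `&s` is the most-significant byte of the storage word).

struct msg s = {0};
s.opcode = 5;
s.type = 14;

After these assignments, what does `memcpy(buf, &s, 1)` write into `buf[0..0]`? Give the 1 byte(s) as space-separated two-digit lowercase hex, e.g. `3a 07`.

ae

[5+:3] opcode=5 & 0x7 = 0x5; word=0xa0
[0+:5] type=14 & 0x1f = 0xe; word=0xae
word = 0xae → big-endian bytes:
  [0]=0xae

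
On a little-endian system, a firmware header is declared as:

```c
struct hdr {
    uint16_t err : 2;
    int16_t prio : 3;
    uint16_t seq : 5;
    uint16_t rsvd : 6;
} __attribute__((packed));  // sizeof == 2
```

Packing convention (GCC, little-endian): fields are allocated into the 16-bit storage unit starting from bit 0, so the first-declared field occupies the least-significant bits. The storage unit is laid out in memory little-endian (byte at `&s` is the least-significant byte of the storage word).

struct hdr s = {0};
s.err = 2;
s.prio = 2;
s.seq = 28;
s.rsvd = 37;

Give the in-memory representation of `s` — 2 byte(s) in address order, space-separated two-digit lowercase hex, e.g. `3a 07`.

err (2b) val=2 bits=0x2 at bit 0: 0x0002
prio (3b) val=2 bits=0x2 at bit 2: 0x000a
seq (5b) val=28 bits=0x1c at bit 5: 0x038a
rsvd (6b) val=37 bits=0x25 at bit 10: 0x978a
word = 0x978a → little-endian bytes:
  [0]=0x8a  [1]=0x97

8a 97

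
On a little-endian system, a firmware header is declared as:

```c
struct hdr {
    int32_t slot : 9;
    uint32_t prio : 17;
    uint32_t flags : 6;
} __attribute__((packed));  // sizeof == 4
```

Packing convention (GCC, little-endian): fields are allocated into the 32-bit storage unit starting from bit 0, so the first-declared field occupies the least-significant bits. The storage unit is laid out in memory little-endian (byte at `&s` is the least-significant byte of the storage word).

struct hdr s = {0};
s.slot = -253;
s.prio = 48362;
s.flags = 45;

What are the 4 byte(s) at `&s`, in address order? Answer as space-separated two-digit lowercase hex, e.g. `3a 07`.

03 d5 79 b5

slot (9b) val=-253 bits=0x103 at bit 0: 0x00000103
prio (17b) val=48362 bits=0xbcea at bit 9: 0x0179d503
flags (6b) val=45 bits=0x2d at bit 26: 0xb579d503
word = 0xb579d503 → little-endian bytes:
  [0]=0x03  [1]=0xd5  [2]=0x79  [3]=0xb5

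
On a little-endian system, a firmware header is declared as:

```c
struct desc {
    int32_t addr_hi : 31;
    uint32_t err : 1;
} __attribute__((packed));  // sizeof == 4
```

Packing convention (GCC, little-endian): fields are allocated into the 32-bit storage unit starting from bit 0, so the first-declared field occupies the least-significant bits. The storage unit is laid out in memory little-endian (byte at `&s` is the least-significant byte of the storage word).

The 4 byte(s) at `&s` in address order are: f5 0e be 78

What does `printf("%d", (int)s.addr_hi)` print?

[0]=0xf5 [1]=0x0e [2]=0xbe [3]=0x78 (little-endian) → word 0x78be0ef5
addr_hi [0+:31] = (word>>0) & 0x7fffffff = 2025721589  ←
err [31+:1] = (word>>31) & 0x1 = 0
addr_hi signed 31b, MSB=1: 2025721589 - 2147483648 = -121762059

-121762059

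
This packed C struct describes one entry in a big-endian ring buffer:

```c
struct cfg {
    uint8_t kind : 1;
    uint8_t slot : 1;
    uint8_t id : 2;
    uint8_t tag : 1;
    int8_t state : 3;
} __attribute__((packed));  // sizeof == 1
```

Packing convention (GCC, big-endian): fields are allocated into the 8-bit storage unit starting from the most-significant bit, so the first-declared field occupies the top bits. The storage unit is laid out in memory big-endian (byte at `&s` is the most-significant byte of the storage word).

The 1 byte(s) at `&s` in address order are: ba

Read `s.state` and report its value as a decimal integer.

2

[0]=0xba (big-endian) → word 0xba
kind:1 @ bit 7 → (0xba>>7)&0x1 = 0x1
slot:1 @ bit 6 → (0xba>>6)&0x1 = 0x0
id:2 @ bit 4 → (0xba>>4)&0x3 = 0x3
tag:1 @ bit 3 → (0xba>>3)&0x1 = 0x1
state:3 @ bit 0 → (0xba>>0)&0x7 = 0x2  ←
state signed 3b, MSB=0: value = 2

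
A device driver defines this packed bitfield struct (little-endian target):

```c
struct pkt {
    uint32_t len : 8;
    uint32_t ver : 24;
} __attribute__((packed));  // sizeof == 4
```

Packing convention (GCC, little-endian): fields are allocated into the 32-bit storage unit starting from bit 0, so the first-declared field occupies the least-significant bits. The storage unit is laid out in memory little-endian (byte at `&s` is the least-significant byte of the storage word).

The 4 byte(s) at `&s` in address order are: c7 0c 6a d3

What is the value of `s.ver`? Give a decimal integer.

[0]=0xc7 [1]=0x0c [2]=0x6a [3]=0xd3 (little-endian) → word 0xd36a0cc7
len:8 @ bit 0 → (0xd36a0cc7>>0)&0xff = 0xc7
ver:24 @ bit 8 → (0xd36a0cc7>>8)&0xffffff = 0xd36a0c  ←

13855244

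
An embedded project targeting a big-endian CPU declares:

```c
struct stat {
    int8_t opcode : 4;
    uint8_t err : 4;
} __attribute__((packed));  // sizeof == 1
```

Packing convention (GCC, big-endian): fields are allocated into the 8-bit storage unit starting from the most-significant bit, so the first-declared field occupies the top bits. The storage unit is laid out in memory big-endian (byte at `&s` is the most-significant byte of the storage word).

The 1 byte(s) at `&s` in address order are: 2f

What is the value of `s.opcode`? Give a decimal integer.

2

[0]=0x2f (big-endian) → word 0x2f
opcode [4+:4] = (word>>4) & 0xf = 2  ←
err [0+:4] = (word>>0) & 0xf = 15
opcode signed 4b, MSB=0: value = 2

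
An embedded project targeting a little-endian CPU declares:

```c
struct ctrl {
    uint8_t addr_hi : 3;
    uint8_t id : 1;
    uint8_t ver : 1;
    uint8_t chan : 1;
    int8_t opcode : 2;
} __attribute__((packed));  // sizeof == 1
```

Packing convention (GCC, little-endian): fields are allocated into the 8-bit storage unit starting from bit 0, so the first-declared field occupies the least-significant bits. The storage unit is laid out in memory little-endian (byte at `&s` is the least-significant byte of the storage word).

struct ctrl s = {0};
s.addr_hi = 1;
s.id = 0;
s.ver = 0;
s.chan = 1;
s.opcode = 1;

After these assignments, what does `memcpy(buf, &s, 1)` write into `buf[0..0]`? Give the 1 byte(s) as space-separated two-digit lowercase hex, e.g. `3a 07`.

[0+:3] addr_hi=1 & 0x7 = 0x1; word=0x01
[3+:1] id=0 & 0x1 = 0x0; word=0x01
[4+:1] ver=0 & 0x1 = 0x0; word=0x01
[5+:1] chan=1 & 0x1 = 0x1; word=0x21
[6+:2] opcode=1 & 0x3 = 0x1; word=0x61
word = 0x61 → little-endian bytes:
  [0]=0x61

61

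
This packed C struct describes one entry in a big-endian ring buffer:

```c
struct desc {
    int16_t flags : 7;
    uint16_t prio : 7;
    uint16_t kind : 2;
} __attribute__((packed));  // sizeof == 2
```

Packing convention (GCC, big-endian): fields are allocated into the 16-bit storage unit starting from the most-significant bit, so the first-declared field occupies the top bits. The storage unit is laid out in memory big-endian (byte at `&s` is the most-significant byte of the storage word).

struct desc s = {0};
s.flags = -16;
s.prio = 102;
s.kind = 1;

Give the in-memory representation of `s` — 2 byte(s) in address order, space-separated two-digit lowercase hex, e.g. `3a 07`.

e1 99

flags:7 = -16 → 0x70 << 9 → word 0xe000
prio:7 = 102 → 0x66 << 2 → word 0xe198
kind:2 = 1 → 0x1 << 0 → word 0xe199
word = 0xe199 → big-endian bytes:
  [0]=0xe1  [1]=0x99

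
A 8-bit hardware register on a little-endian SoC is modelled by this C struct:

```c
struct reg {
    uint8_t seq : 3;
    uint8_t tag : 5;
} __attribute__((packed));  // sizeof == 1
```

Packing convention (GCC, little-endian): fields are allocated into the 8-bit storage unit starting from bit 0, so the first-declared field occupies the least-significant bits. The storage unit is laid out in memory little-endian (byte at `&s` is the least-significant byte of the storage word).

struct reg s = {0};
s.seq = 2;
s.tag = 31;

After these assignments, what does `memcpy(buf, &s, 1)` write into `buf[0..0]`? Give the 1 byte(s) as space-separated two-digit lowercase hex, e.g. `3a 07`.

fa

seq (3b) val=2 bits=0x2 at bit 0: 0x02
tag (5b) val=31 bits=0x1f at bit 3: 0xfa
word = 0xfa → little-endian bytes:
  [0]=0xfa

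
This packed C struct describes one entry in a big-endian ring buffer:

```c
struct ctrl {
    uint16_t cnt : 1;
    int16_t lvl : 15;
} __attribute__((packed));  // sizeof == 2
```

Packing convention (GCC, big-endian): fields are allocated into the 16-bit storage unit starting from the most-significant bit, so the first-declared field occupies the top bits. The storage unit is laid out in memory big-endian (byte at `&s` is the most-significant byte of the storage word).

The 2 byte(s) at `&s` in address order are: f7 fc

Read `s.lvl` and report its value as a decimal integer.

[0]=0xf7 [1]=0xfc (big-endian) → word 0xf7fc
cnt [15+:1] = (word>>15) & 0x1 = 1
lvl [0+:15] = (word>>0) & 0x7fff = 30716  ←
lvl signed 15b, MSB=1: 30716 - 32768 = -2052

-2052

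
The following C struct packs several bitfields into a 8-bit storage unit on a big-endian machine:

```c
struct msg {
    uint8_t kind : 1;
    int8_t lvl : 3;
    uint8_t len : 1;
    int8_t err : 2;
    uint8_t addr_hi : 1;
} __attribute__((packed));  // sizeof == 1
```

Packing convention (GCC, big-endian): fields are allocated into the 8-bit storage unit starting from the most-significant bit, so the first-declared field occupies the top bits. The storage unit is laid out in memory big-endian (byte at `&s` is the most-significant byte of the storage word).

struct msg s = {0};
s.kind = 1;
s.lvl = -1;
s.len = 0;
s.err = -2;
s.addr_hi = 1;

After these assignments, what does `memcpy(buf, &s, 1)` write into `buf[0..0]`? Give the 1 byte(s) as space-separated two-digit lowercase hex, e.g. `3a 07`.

kind (1b) val=1 bits=0x1 at bit 7: 0x80
lvl (3b) val=-1 bits=0x7 at bit 4: 0xf0
len (1b) val=0 bits=0x0 at bit 3: 0xf0
err (2b) val=-2 bits=0x2 at bit 1: 0xf4
addr_hi (1b) val=1 bits=0x1 at bit 0: 0xf5
word = 0xf5 → big-endian bytes:
  [0]=0xf5

f5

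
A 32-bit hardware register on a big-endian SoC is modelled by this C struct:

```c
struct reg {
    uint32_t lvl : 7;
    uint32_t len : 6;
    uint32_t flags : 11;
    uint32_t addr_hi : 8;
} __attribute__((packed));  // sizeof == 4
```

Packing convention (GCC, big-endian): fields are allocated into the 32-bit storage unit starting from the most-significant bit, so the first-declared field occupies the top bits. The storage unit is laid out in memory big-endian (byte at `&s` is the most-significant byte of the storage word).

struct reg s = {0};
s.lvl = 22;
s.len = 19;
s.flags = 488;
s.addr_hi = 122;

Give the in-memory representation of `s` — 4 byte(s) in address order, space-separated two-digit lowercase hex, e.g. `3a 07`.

lvl:7 = 22 → 0x16 << 25 → word 0x2c000000
len:6 = 19 → 0x13 << 19 → word 0x2c980000
flags:11 = 488 → 0x1e8 << 8 → word 0x2c99e800
addr_hi:8 = 122 → 0x7a << 0 → word 0x2c99e87a
word = 0x2c99e87a → big-endian bytes:
  [0]=0x2c  [1]=0x99  [2]=0xe8  [3]=0x7a

2c 99 e8 7a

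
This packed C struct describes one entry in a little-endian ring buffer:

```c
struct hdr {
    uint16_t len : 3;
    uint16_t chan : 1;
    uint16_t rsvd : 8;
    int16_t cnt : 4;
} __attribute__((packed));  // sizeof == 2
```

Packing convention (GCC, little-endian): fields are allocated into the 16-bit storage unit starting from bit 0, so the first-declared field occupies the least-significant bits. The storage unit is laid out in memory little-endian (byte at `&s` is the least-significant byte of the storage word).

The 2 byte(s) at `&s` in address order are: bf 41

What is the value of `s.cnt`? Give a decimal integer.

4

[0]=0xbf [1]=0x41 (little-endian) → word 0x41bf
len:3 @ bit 0 → (0x41bf>>0)&0x7 = 0x7
chan:1 @ bit 3 → (0x41bf>>3)&0x1 = 0x1
rsvd:8 @ bit 4 → (0x41bf>>4)&0xff = 0x1b
cnt:4 @ bit 12 → (0x41bf>>12)&0xf = 0x4  ←
cnt signed 4b, MSB=0: value = 4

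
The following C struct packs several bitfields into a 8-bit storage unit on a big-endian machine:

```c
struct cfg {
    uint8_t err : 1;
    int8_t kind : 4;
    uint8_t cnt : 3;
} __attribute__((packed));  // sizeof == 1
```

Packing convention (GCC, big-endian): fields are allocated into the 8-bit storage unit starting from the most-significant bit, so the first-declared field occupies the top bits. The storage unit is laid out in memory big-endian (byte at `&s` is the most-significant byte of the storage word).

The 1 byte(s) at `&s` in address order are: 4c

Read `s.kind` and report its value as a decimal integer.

[0]=0x4c (big-endian) → word 0x4c
err [7+:1] = (word>>7) & 0x1 = 0
kind [3+:4] = (word>>3) & 0xf = 9  ←
cnt [0+:3] = (word>>0) & 0x7 = 4
kind signed 4b, MSB=1: 9 - 16 = -7

-7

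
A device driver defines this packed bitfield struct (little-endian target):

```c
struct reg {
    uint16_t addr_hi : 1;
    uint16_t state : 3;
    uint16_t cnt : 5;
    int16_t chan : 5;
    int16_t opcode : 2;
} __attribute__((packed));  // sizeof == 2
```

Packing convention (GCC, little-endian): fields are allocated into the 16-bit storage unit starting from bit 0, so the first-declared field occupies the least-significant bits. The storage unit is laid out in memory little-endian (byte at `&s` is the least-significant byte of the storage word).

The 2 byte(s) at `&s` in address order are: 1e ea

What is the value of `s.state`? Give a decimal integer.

[0]=0x1e [1]=0xea (little-endian) → word 0xea1e
addr_hi:1 @ bit 0 → (0xea1e>>0)&0x1 = 0x0
state:3 @ bit 1 → (0xea1e>>1)&0x7 = 0x7  ←
cnt:5 @ bit 4 → (0xea1e>>4)&0x1f = 0x1
chan:5 @ bit 9 → (0xea1e>>9)&0x1f = 0x15
opcode:2 @ bit 14 → (0xea1e>>14)&0x3 = 0x3

7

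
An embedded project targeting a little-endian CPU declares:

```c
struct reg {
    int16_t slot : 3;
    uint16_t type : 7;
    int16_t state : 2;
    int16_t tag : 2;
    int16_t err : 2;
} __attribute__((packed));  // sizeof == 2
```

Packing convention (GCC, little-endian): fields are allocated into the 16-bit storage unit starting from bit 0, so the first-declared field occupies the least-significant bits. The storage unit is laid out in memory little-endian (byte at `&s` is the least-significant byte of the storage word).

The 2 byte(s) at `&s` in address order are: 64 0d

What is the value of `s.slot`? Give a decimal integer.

[0]=0x64 [1]=0x0d (little-endian) → word 0x0d64
slot:3 @ bit 0 → (0x0d64>>0)&0x7 = 0x4  ←
type:7 @ bit 3 → (0x0d64>>3)&0x7f = 0x2c
state:2 @ bit 10 → (0x0d64>>10)&0x3 = 0x3
tag:2 @ bit 12 → (0x0d64>>12)&0x3 = 0x0
err:2 @ bit 14 → (0x0d64>>14)&0x3 = 0x0
slot signed 3b, MSB=1: 4 - 8 = -4

-4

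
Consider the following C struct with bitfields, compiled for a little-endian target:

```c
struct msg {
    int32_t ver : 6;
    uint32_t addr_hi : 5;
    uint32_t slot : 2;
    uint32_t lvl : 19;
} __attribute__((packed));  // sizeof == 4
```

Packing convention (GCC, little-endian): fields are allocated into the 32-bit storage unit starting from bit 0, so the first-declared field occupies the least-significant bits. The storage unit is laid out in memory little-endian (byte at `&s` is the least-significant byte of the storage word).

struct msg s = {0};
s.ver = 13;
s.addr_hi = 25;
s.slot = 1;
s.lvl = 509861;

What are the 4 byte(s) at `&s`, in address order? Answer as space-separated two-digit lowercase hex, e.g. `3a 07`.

4d ae f4 f8

[0+:6] ver=13 & 0x3f = 0xd; word=0x0000000d
[6+:5] addr_hi=25 & 0x1f = 0x19; word=0x0000064d
[11+:2] slot=1 & 0x3 = 0x1; word=0x00000e4d
[13+:19] lvl=509861 & 0x7ffff = 0x7c7a5; word=0xf8f4ae4d
word = 0xf8f4ae4d → little-endian bytes:
  [0]=0x4d  [1]=0xae  [2]=0xf4  [3]=0xf8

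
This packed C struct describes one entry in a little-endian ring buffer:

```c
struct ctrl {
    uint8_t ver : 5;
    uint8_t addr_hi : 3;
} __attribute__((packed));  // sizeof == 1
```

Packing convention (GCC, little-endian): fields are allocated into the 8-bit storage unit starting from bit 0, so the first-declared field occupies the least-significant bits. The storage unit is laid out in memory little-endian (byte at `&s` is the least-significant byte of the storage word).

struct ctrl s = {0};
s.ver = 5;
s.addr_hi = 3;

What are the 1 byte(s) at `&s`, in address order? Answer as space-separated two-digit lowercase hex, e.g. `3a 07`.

65

[0+:5] ver=5 & 0x1f = 0x5; word=0x05
[5+:3] addr_hi=3 & 0x7 = 0x3; word=0x65
word = 0x65 → little-endian bytes:
  [0]=0x65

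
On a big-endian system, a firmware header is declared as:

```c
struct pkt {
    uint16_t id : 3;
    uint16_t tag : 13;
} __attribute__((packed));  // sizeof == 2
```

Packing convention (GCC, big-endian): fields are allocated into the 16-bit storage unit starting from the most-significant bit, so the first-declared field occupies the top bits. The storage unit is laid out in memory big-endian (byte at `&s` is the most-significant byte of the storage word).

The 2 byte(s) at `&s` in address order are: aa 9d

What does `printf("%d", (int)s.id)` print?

[0]=0xaa [1]=0x9d (big-endian) → word 0xaa9d
id [13+:3] = (word>>13) & 0x7 = 5  ←
tag [0+:13] = (word>>0) & 0x1fff = 2717

5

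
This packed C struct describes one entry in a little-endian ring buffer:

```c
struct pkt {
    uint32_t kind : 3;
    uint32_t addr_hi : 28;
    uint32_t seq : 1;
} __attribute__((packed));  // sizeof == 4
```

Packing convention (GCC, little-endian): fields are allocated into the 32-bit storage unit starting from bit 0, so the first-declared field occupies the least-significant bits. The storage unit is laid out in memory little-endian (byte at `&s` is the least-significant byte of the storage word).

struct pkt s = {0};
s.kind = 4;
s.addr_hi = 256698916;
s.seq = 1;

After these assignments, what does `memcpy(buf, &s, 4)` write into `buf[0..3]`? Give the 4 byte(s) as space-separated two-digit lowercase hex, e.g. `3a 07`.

[0+:3] kind=4 & 0x7 = 0x4; word=0x00000004
[3+:28] addr_hi=256698916 & 0xfffffff = 0xf4cea24; word=0x7a675124
[31+:1] seq=1 & 0x1 = 0x1; word=0xfa675124
word = 0xfa675124 → little-endian bytes:
  [0]=0x24  [1]=0x51  [2]=0x67  [3]=0xfa

24 51 67 fa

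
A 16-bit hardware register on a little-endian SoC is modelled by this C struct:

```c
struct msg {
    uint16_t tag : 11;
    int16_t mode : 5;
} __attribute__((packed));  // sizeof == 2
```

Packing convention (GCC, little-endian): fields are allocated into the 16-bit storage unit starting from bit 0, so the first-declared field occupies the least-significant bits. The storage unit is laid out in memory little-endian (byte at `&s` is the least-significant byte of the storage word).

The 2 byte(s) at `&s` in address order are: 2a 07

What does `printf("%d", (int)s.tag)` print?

1834

[0]=0x2a [1]=0x07 (little-endian) → word 0x072a
tag:11 @ bit 0 → (0x072a>>0)&0x7ff = 0x72a  ←
mode:5 @ bit 11 → (0x072a>>11)&0x1f = 0x0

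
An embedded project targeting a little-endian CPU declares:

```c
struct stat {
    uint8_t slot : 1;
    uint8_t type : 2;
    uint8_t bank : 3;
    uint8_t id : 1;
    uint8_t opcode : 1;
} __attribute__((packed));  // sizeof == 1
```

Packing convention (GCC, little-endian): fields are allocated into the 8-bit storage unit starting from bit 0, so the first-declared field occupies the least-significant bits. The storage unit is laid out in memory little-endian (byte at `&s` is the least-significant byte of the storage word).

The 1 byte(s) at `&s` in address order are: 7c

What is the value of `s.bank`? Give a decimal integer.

7

[0]=0x7c (little-endian) → word 0x7c
slot:1 @ bit 0 → (0x7c>>0)&0x1 = 0x0
type:2 @ bit 1 → (0x7c>>1)&0x3 = 0x2
bank:3 @ bit 3 → (0x7c>>3)&0x7 = 0x7  ←
id:1 @ bit 6 → (0x7c>>6)&0x1 = 0x1
opcode:1 @ bit 7 → (0x7c>>7)&0x1 = 0x0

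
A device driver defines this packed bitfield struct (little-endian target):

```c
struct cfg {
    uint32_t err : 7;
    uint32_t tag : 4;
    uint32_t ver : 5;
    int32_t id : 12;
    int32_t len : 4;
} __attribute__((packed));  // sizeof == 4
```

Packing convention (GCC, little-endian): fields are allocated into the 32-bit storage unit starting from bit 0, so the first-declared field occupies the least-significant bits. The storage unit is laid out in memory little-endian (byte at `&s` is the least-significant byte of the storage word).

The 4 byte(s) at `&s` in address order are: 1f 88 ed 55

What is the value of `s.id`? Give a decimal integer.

1517

[0]=0x1f [1]=0x88 [2]=0xed [3]=0x55 (little-endian) → word 0x55ed881f
err:7 @ bit 0 → (0x55ed881f>>0)&0x7f = 0x1f
tag:4 @ bit 7 → (0x55ed881f>>7)&0xf = 0x0
ver:5 @ bit 11 → (0x55ed881f>>11)&0x1f = 0x11
id:12 @ bit 16 → (0x55ed881f>>16)&0xfff = 0x5ed  ←
len:4 @ bit 28 → (0x55ed881f>>28)&0xf = 0x5
id signed 12b, MSB=0: value = 1517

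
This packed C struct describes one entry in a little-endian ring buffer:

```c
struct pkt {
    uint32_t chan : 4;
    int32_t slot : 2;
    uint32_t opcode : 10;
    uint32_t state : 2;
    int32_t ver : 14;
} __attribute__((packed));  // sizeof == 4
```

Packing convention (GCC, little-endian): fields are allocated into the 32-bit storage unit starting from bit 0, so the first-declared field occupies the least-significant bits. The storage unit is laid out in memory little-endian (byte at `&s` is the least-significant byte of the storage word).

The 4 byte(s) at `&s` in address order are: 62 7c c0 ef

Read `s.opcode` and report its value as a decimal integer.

[0]=0x62 [1]=0x7c [2]=0xc0 [3]=0xef (little-endian) → word 0xefc07c62
chan [0+:4] = (word>>0) & 0xf = 2
slot [4+:2] = (word>>4) & 0x3 = 2
opcode [6+:10] = (word>>6) & 0x3ff = 497  ←
state [16+:2] = (word>>16) & 0x3 = 0
ver [18+:14] = (word>>18) & 0x3fff = 15344

497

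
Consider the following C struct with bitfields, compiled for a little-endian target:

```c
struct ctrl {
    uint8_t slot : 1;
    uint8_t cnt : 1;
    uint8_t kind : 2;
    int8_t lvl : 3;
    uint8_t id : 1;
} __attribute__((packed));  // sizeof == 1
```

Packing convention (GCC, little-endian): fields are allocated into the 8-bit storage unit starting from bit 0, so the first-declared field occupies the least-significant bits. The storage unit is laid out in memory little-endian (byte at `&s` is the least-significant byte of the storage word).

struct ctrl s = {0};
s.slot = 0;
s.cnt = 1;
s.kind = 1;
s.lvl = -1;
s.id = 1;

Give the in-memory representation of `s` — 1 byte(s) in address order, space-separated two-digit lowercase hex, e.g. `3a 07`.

[0+:1] slot=0 & 0x1 = 0x0; word=0x00
[1+:1] cnt=1 & 0x1 = 0x1; word=0x02
[2+:2] kind=1 & 0x3 = 0x1; word=0x06
[4+:3] lvl=-1 & 0x7 = 0x7; word=0x76
[7+:1] id=1 & 0x1 = 0x1; word=0xf6
word = 0xf6 → little-endian bytes:
  [0]=0xf6

f6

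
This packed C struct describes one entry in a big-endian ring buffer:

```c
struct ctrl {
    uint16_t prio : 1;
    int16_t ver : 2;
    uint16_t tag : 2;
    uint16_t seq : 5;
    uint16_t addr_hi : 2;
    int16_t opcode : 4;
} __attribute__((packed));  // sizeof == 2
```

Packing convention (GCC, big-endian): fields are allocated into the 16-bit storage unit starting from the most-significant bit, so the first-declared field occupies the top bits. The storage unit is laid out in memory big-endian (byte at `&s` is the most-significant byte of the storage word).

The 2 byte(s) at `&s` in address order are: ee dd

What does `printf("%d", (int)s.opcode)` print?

[0]=0xee [1]=0xdd (big-endian) → word 0xeedd
prio:1 @ bit 15 → (0xeedd>>15)&0x1 = 0x1
ver:2 @ bit 13 → (0xeedd>>13)&0x3 = 0x3
tag:2 @ bit 11 → (0xeedd>>11)&0x3 = 0x1
seq:5 @ bit 6 → (0xeedd>>6)&0x1f = 0x1b
addr_hi:2 @ bit 4 → (0xeedd>>4)&0x3 = 0x1
opcode:4 @ bit 0 → (0xeedd>>0)&0xf = 0xd  ←
opcode signed 4b, MSB=1: 13 - 16 = -3

-3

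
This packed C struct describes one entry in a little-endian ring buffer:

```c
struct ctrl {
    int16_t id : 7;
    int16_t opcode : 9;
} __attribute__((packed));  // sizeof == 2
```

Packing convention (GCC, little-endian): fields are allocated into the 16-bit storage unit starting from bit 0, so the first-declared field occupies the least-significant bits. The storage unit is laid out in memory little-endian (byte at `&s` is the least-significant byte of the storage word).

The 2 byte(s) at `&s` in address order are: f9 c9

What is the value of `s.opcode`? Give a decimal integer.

[0]=0xf9 [1]=0xc9 (little-endian) → word 0xc9f9
id [0+:7] = (word>>0) & 0x7f = 121
opcode [7+:9] = (word>>7) & 0x1ff = 403  ←
opcode signed 9b, MSB=1: 403 - 512 = -109

-109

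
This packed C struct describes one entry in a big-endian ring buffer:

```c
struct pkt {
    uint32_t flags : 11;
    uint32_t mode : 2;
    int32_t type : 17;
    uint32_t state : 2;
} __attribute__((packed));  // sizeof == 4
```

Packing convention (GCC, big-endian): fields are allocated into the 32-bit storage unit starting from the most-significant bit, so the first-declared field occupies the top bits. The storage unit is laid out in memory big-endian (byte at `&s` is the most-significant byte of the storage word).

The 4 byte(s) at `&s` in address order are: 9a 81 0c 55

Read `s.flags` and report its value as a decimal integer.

[0]=0x9a [1]=0x81 [2]=0x0c [3]=0x55 (big-endian) → word 0x9a810c55
flags [21+:11] = (word>>21) & 0x7ff = 1236  ←
mode [19+:2] = (word>>19) & 0x3 = 0
type [2+:17] = (word>>2) & 0x1ffff = 17173
state [0+:2] = (word>>0) & 0x3 = 1

1236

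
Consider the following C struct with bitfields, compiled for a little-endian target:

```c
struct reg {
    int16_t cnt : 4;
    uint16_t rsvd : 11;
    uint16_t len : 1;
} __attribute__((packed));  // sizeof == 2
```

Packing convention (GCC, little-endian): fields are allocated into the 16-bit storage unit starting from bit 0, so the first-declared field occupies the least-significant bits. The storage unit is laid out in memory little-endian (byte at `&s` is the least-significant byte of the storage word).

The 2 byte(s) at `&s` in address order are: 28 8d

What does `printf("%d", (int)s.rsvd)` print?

[0]=0x28 [1]=0x8d (little-endian) → word 0x8d28
cnt:4 @ bit 0 → (0x8d28>>0)&0xf = 0x8
rsvd:11 @ bit 4 → (0x8d28>>4)&0x7ff = 0xd2  ←
len:1 @ bit 15 → (0x8d28>>15)&0x1 = 0x1

210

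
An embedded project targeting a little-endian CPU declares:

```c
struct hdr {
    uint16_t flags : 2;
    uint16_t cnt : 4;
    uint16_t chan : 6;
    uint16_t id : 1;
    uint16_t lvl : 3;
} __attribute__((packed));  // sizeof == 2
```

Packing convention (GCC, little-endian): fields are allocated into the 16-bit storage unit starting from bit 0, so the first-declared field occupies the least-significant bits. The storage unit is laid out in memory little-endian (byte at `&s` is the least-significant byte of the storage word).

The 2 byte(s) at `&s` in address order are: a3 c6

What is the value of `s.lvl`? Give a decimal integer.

[0]=0xa3 [1]=0xc6 (little-endian) → word 0xc6a3
flags [0+:2] = (word>>0) & 0x3 = 3
cnt [2+:4] = (word>>2) & 0xf = 8
chan [6+:6] = (word>>6) & 0x3f = 26
id [12+:1] = (word>>12) & 0x1 = 0
lvl [13+:3] = (word>>13) & 0x7 = 6  ←

6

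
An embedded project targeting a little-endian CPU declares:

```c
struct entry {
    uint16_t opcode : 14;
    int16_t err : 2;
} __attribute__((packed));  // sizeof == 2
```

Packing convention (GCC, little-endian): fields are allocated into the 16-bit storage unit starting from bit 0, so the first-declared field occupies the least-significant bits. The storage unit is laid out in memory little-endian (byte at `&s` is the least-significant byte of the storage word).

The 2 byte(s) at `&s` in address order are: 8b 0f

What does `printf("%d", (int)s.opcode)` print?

[0]=0x8b [1]=0x0f (little-endian) → word 0x0f8b
opcode [0+:14] = (word>>0) & 0x3fff = 3979  ←
err [14+:2] = (word>>14) & 0x3 = 0

3979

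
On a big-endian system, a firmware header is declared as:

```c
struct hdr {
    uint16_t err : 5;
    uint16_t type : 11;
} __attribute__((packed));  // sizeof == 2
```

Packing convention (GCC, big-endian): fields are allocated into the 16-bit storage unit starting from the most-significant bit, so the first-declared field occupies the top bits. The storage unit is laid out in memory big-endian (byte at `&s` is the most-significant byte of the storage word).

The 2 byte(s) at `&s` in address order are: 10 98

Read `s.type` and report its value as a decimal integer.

[0]=0x10 [1]=0x98 (big-endian) → word 0x1098
err [11+:5] = (word>>11) & 0x1f = 2
type [0+:11] = (word>>0) & 0x7ff = 152  ←

152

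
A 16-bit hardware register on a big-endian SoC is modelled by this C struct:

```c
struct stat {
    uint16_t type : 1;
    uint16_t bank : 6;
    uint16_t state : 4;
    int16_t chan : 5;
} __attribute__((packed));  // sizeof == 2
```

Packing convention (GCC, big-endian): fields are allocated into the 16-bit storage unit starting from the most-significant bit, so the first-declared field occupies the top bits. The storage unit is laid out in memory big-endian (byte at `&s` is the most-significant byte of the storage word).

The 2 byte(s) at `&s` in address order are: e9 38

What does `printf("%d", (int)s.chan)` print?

-8

[0]=0xe9 [1]=0x38 (big-endian) → word 0xe938
type:1 @ bit 15 → (0xe938>>15)&0x1 = 0x1
bank:6 @ bit 9 → (0xe938>>9)&0x3f = 0x34
state:4 @ bit 5 → (0xe938>>5)&0xf = 0x9
chan:5 @ bit 0 → (0xe938>>0)&0x1f = 0x18  ←
chan signed 5b, MSB=1: 24 - 32 = -8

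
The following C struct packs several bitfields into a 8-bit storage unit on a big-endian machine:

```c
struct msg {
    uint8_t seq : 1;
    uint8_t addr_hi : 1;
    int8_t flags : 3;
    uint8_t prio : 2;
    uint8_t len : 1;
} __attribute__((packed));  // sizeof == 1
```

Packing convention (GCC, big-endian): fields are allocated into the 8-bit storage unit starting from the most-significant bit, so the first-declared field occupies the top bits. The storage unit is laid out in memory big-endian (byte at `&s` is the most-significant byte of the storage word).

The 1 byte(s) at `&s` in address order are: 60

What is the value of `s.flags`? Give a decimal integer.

-4

[0]=0x60 (big-endian) → word 0x60
seq [7+:1] = (word>>7) & 0x1 = 0
addr_hi [6+:1] = (word>>6) & 0x1 = 1
flags [3+:3] = (word>>3) & 0x7 = 4  ←
prio [1+:2] = (word>>1) & 0x3 = 0
len [0+:1] = (word>>0) & 0x1 = 0
flags signed 3b, MSB=1: 4 - 8 = -4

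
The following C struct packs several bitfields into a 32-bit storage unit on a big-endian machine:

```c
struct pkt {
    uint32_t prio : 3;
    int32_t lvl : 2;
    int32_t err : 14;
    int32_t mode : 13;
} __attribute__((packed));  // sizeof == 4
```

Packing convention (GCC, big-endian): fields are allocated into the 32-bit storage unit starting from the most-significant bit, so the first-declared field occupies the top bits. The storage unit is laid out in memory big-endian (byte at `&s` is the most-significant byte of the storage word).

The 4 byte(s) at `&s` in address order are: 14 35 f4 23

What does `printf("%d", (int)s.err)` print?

[0]=0x14 [1]=0x35 [2]=0xf4 [3]=0x23 (big-endian) → word 0x1435f423
prio [29+:3] = (word>>29) & 0x7 = 0
lvl [27+:2] = (word>>27) & 0x3 = 2
err [13+:14] = (word>>13) & 0x3fff = 8623  ←
mode [0+:13] = (word>>0) & 0x1fff = 5155
err signed 14b, MSB=1: 8623 - 16384 = -7761

-7761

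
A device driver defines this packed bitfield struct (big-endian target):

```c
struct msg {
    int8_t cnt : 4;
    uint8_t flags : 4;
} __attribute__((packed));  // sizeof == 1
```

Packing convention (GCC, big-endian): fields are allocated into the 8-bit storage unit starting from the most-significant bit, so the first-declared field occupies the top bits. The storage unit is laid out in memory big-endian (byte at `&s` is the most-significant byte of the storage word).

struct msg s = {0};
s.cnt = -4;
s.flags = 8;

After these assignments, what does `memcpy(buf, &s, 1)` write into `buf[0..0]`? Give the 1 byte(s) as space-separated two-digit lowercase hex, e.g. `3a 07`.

[4+:4] cnt=-4 & 0xf = 0xc; word=0xc0
[0+:4] flags=8 & 0xf = 0x8; word=0xc8
word = 0xc8 → big-endian bytes:
  [0]=0xc8

c8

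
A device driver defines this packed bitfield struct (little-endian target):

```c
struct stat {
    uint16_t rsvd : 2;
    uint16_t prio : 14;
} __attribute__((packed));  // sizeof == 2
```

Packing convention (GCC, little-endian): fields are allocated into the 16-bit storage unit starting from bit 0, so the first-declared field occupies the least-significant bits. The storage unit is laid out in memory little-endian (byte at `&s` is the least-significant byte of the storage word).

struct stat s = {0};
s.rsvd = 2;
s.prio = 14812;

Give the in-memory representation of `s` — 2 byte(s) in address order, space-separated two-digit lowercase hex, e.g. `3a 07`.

[0+:2] rsvd=2 & 0x3 = 0x2; word=0x0002
[2+:14] prio=14812 & 0x3fff = 0x39dc; word=0xe772
word = 0xe772 → little-endian bytes:
  [0]=0x72  [1]=0xe7

72 e7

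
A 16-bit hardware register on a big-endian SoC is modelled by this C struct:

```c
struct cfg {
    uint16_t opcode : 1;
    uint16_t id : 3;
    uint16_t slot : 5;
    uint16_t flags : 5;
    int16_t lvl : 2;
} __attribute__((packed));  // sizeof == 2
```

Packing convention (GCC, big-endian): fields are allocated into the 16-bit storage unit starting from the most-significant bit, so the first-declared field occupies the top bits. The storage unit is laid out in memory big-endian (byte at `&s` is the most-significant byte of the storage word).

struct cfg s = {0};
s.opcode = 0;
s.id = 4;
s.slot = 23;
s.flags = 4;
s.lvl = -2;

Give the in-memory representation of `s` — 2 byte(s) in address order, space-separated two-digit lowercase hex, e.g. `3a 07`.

[15+:1] opcode=0 & 0x1 = 0x0; word=0x0000
[12+:3] id=4 & 0x7 = 0x4; word=0x4000
[7+:5] slot=23 & 0x1f = 0x17; word=0x4b80
[2+:5] flags=4 & 0x1f = 0x4; word=0x4b90
[0+:2] lvl=-2 & 0x3 = 0x2; word=0x4b92
word = 0x4b92 → big-endian bytes:
  [0]=0x4b  [1]=0x92

4b 92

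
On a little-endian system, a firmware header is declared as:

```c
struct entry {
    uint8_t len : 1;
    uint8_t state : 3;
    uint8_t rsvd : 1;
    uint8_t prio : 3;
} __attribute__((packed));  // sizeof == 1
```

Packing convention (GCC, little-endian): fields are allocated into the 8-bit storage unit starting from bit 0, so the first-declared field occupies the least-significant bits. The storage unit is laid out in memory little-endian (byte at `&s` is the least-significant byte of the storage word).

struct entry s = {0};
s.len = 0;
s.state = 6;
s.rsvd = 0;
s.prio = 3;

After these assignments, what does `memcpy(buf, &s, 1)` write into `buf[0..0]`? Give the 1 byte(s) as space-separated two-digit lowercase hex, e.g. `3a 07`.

6c

len (1b) val=0 bits=0x0 at bit 0: 0x00
state (3b) val=6 bits=0x6 at bit 1: 0x0c
rsvd (1b) val=0 bits=0x0 at bit 4: 0x0c
prio (3b) val=3 bits=0x3 at bit 5: 0x6c
word = 0x6c → little-endian bytes:
  [0]=0x6c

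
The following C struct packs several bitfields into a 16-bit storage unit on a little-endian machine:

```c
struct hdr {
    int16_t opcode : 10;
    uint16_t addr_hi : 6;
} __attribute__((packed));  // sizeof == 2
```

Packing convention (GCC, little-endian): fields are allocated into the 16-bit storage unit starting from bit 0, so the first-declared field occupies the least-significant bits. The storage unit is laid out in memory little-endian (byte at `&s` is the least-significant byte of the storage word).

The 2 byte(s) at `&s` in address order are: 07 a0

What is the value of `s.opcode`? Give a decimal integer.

[0]=0x07 [1]=0xa0 (little-endian) → word 0xa007
opcode:10 @ bit 0 → (0xa007>>0)&0x3ff = 0x7  ←
addr_hi:6 @ bit 10 → (0xa007>>10)&0x3f = 0x28
opcode signed 10b, MSB=0: value = 7

7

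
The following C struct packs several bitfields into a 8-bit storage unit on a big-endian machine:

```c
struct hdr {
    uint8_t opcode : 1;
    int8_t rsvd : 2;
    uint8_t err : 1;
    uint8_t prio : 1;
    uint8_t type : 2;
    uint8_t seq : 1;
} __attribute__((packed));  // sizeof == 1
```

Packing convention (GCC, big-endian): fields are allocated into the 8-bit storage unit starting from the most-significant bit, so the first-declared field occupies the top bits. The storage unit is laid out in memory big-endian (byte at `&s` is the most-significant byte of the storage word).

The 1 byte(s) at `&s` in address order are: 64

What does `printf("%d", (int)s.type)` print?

[0]=0x64 (big-endian) → word 0x64
opcode [7+:1] = (word>>7) & 0x1 = 0
rsvd [5+:2] = (word>>5) & 0x3 = 3
err [4+:1] = (word>>4) & 0x1 = 0
prio [3+:1] = (word>>3) & 0x1 = 0
type [1+:2] = (word>>1) & 0x3 = 2  ←
seq [0+:1] = (word>>0) & 0x1 = 0

2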